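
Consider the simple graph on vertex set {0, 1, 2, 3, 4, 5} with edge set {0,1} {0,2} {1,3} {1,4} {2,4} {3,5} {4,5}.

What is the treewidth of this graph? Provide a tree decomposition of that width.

Treewidth 2.
One such decomposition:
Bags: B1 = {3, 4, 5}  B2 = {1, 3, 4}  B3 = {1, 2, 4}  B4 = {0, 1, 2}
Tree: B1–B2, B2–B3, B3–B4

Every bag has size at most 3, so the width is 3 − 1 = 2 and tw(G) ≤ 2. Since 5–3–1–4–5 is a cycle in G, G is not acyclic. Forests are exactly the graphs of treewidth ≤ 1, so tw(G) ≥ 2. Therefore the treewidth is 2.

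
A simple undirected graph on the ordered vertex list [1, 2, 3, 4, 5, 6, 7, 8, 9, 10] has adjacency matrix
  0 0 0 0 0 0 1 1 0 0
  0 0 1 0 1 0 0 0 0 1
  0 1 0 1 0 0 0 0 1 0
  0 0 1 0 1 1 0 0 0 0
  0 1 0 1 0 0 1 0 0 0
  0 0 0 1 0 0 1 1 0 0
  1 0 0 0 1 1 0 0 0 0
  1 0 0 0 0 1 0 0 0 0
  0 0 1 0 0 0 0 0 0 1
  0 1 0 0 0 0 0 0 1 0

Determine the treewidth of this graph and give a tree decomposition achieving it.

Treewidth 2.
One optimal decomposition is:
Bags: B1 = {1, 7, 8}  B2 = {6, 7, 8}  B3 = {5, 6, 7}  B4 = {4, 5, 6}  B5 = {2, 4, 5}  B6 = {2, 3, 4}  B7 = {2, 3, 10}  B8 = {3, 9, 10}
Tree: B1–B2, B2–B3, B3–B4, B4–B5, B5–B6, B6–B7, B7–B8

Every bag has size at most 3, so the width is 3 − 1 = 2 and tw(G) ≤ 2. Since 1–8–6–7–1 is a cycle in G, G is not acyclic. Forests are exactly the graphs of treewidth ≤ 1, so tw(G) ≥ 2. Combining the bounds, tw(G) = 2.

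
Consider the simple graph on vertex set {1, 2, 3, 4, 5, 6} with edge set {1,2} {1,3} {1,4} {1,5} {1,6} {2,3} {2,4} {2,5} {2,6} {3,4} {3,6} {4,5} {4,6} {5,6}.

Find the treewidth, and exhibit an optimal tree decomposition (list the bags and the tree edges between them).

Each bag holds 5 vertices, so the decomposition has width 4, which upper-bounds the treewidth. On the other hand G contains the 5-clique {1, 2, 3, 4, 6}. A clique must lie in a single bag of any decomposition, so no decomposition can have width below 4. Hence tw(G) = 4 exactly.

Treewidth 4.
Bags: B1 = {1, 2, 4, 5, 6}  B2 = {1, 2, 3, 4, 6}
Tree: B1–B2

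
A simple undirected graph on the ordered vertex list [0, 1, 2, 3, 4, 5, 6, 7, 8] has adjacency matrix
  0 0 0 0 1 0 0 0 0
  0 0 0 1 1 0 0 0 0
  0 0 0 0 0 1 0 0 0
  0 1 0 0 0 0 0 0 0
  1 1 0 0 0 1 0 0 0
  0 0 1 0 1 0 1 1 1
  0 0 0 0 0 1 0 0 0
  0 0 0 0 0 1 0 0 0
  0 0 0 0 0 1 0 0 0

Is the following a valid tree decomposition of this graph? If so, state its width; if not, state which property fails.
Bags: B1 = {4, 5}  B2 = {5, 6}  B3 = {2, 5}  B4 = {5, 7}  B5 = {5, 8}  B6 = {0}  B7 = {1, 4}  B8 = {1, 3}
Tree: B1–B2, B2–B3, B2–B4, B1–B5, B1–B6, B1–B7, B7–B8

A tree decomposition must satisfy three properties: every vertex lies in some bag; for every edge, both endpoints lie together in some bag; and for every vertex, the bags containing it form a connected subtree. Here edge (4,0) lies in no bag, so the decomposition is invalid.

No — edge (4,0) lies in no bag.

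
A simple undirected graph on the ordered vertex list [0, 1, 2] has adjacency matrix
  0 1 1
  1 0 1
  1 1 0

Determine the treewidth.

2

A width-2 tree decomposition is:
Bags: B1 = {0, 1, 2}
Tree: (single bag)
With just one bag of size 3, the width is 3 − 1 = 2, so tw(G) ≤ 2. Conversely, {0, 1, 2} is a clique of size 3, and the vertices of any clique must share a bag in every tree decomposition; so some bag has ≥ 3 vertices and tw(G) ≥ 2. Combining the bounds, tw(G) = 2.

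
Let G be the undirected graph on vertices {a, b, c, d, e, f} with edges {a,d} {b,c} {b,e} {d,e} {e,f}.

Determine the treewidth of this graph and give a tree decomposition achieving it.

Every bag has size at most 2, so the width is 2 − 1 = 1 and tw(G) ≤ 1. Any graph with an edge has treewidth ≥ 1, and G has the edge e–d. Combining the bounds, tw(G) = 1.

Treewidth 1.
One such decomposition:
Bags: B1 = {d, e}  B2 = {b, e}  B3 = {e, f}  B4 = {b, c}  B5 = {a, d}
Tree: B1–B2, B1–B3, B2–B4, B1–B5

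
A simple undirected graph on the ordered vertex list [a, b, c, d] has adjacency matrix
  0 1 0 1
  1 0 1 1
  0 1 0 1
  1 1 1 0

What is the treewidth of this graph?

A width-2 tree decomposition is:
Bags: B1 = {b, c, d}  B2 = {a, b, d}
Tree: B1–B2
Every bag has size at most 3, so the width is 3 − 1 = 2 and tw(G) ≤ 2. For the lower bound, the 3 vertices {b, c, d} are pairwise adjacent, and any tree decomposition puts a clique entirely inside one bag — forcing width ≥ 2. Combining the bounds, tw(G) = 2.

2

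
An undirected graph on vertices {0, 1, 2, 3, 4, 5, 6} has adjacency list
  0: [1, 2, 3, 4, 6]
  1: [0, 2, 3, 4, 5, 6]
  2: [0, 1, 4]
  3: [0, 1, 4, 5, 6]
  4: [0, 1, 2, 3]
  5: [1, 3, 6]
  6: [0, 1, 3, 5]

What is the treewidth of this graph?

A width-3 tree decomposition is:
Bags: B1 = {0, 1, 3, 6}  B2 = {0, 1, 3, 4}  B3 = {1, 3, 5, 6}  B4 = {0, 1, 2, 4}
Tree: B1–B2, B1–B3, B2–B4
Each bag holds 4 vertices, so the decomposition has width 3, which upper-bounds the treewidth. Conversely, {0, 1, 2, 4} is a clique of size 4, and the vertices of any clique must share a bag in every tree decomposition; so some bag has ≥ 4 vertices and tw(G) ≥ 3. Combining the bounds, tw(G) = 3.

3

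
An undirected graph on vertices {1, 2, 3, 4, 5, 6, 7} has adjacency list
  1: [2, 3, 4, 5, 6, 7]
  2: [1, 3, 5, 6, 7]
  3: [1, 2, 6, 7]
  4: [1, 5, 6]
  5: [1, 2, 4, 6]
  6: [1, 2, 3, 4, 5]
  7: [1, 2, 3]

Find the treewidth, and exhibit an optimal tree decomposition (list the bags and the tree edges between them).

Every bag has size at most 4, so the width is 4 − 1 = 3 and tw(G) ≤ 3. Conversely, {1, 2, 3, 6} is a clique of size 4, and the vertices of any clique must share a bag in every tree decomposition; so some bag has ≥ 4 vertices and tw(G) ≥ 3. The upper and lower bounds meet at 3, so that is the treewidth.

Treewidth 3.
Bags: B1 = {1, 2, 3, 6}  B2 = {1, 2, 5, 6}  B3 = {1, 4, 5, 6}  B4 = {1, 2, 3, 7}
Tree: B1–B2, B2–B3, B1–B4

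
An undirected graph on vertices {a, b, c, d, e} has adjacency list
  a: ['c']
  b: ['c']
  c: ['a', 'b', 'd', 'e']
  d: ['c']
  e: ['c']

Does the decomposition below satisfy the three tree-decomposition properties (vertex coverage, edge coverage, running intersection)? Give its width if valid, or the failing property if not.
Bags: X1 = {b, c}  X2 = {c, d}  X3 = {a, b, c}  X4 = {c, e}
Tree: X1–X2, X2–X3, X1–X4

A tree decomposition must satisfy three properties: every vertex lies in some bag; for every edge, both endpoints lie together in some bag; and for every vertex, the bags containing it form a connected subtree. Here bags containing vertex b are not connected in the tree, so the decomposition is invalid.

No — bags containing vertex b are not connected in the tree.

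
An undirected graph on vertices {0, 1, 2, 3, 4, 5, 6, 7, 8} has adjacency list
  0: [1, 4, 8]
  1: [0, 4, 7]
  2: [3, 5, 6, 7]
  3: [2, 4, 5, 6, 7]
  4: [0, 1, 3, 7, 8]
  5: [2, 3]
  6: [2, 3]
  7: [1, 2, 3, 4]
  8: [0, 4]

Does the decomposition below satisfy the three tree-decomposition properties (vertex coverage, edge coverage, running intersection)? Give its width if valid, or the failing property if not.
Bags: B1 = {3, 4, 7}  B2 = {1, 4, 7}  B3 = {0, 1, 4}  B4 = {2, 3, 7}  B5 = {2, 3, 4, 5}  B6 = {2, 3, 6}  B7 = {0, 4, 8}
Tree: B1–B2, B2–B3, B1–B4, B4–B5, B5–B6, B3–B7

A tree decomposition must satisfy three properties: every vertex lies in some bag; for every edge, both endpoints lie together in some bag; and for every vertex, the bags containing it form a connected subtree. Here bags containing vertex 4 are not connected in the tree, so the decomposition is invalid.

No — bags containing vertex 4 are not connected in the tree.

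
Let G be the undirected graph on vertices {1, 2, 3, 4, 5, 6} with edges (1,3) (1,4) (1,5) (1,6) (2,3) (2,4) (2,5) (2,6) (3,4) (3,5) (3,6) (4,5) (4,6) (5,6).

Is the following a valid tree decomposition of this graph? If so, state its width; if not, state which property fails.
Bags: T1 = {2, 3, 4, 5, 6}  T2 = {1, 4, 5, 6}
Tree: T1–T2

A tree decomposition must satisfy three properties: every vertex lies in some bag; for every edge, both endpoints lie together in some bag; and for every vertex, the bags containing it form a connected subtree. Here edge (3,1) lies in no bag, so the decomposition is invalid.

No — edge (3,1) lies in no bag.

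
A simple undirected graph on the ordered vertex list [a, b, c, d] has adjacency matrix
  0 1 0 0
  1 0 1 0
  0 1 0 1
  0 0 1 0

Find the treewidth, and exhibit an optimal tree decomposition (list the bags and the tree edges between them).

Treewidth 1.
One such decomposition:
Bags: B1 = {c, d}  B2 = {b, c}  B3 = {a, b}
Tree: B1–B2, B2–B3

Every bag has size at most 2, so the width is 2 − 1 = 1 and tw(G) ≤ 1. Since G has at least one edge (e.g. d–c), it is not an edgeless graph, so tw(G) ≥ 1. Combining the bounds, tw(G) = 1.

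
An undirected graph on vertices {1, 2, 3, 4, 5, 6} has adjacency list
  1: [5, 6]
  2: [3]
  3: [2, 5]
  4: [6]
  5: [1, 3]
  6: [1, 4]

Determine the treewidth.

1

A width-1 tree decomposition is:
Bags: B1 = {2, 3}  B2 = {3, 5}  B3 = {1, 5}  B4 = {1, 6}  B5 = {4, 6}
Tree: B1–B2, B2–B3, B3–B4, B4–B5
The largest bag has 2 vertices, giving width 1; this decomposition certifies tw(G) ≤ 1. G has an edge, so its treewidth is at least 1. Therefore the treewidth is 1.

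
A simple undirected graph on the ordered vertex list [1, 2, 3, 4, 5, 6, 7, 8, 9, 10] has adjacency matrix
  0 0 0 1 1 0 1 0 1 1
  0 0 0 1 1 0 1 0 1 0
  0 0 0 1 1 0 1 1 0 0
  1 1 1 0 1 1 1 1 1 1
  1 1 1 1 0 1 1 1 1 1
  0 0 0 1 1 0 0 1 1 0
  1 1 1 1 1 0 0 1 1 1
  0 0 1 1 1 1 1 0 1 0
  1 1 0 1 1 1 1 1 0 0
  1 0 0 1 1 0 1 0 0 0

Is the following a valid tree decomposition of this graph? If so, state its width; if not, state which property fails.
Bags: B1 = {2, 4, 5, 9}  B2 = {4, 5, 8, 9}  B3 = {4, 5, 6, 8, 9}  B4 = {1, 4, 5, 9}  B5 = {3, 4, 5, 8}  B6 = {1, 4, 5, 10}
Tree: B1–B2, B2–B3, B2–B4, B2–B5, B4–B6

No — vertex 7 appears in no bag.

A tree decomposition must satisfy three properties: every vertex lies in some bag; for every edge, both endpoints lie together in some bag; and for every vertex, the bags containing it form a connected subtree. Here vertex 7 appears in no bag, so the decomposition is invalid.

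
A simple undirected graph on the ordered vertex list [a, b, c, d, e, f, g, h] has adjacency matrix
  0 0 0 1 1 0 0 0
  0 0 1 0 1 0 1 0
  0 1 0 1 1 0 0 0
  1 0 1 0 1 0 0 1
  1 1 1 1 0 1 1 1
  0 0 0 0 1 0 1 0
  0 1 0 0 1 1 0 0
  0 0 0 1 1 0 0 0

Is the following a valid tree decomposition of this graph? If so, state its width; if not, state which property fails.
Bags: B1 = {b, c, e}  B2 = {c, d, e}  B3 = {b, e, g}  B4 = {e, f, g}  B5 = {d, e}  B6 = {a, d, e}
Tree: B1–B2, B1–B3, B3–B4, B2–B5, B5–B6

No — vertex h appears in no bag.

A tree decomposition must satisfy three properties: every vertex lies in some bag; for every edge, both endpoints lie together in some bag; and for every vertex, the bags containing it form a connected subtree. Here vertex h appears in no bag, so the decomposition is invalid.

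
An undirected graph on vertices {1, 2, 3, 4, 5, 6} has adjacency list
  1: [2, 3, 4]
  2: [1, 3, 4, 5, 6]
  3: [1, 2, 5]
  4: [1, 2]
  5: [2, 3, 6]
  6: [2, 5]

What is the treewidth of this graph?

2

A width-2 tree decomposition is:
Bags: B1 = {2, 5, 6}  B2 = {2, 3, 5}  B3 = {1, 2, 3}  B4 = {1, 2, 4}
Tree: B1–B2, B2–B3, B3–B4
Every bag has size at most 3, so the width is 3 − 1 = 2 and tw(G) ≤ 2. On the other hand G contains the 3-clique {1, 2, 3}. A clique must lie in a single bag of any decomposition, so no decomposition can have width below 2. Combining the bounds, tw(G) = 2.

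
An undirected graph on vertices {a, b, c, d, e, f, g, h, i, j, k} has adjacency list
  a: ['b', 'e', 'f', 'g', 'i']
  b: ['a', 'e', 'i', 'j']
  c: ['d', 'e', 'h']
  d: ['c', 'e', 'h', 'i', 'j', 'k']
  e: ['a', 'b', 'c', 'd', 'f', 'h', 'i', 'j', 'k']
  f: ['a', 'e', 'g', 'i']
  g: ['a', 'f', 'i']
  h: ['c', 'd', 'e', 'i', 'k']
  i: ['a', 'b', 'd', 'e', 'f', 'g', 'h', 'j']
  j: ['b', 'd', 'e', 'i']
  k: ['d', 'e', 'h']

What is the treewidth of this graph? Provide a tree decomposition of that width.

The largest bag has 4 vertices, giving width 3; this decomposition certifies tw(G) ≤ 3. For the lower bound, the 4 vertices {a, f, g, i} are pairwise adjacent, and any tree decomposition puts a clique entirely inside one bag — forcing width ≥ 3. Combining the bounds, tw(G) = 3.

Treewidth 3.
Bags: B1 = {b, e, i, j}  B2 = {a, b, e, i}  B3 = {a, e, f, i}  B4 = {d, e, i, j}  B5 = {d, e, h, i}  B6 = {d, e, h, k}  B7 = {c, d, e, h}  B8 = {a, f, g, i}
Tree: B1–B2, B2–B3, B1–B4, B4–B5, B5–B6, B6–B7, B3–B8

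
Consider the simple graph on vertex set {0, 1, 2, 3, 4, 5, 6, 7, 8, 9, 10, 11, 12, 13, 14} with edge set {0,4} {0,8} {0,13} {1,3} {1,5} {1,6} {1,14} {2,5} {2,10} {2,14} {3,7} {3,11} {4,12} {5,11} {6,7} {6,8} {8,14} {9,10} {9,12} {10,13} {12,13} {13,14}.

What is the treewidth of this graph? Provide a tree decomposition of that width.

The largest bag has 4 vertices, giving width 3; this decomposition certifies tw(G) ≤ 3. For the lower bound: the 4 vertex sets {3,7,11}, {6}, {1}, {2,5,8,14} are disjoint, each induces a connected subgraph, and every pair is joined by at least one edge of G. Contracting each set to a single vertex therefore yields K_{4} as a minor, and since treewidth is minor-monotone, tw(G) ≥ tw(K_{4}) = 3. The upper and lower bounds meet at 3, so that is the treewidth.

Treewidth 3.
Bags: B1 = {3, 6, 7, 11}  B2 = {1, 3, 6, 11}  B3 = {1, 5, 6, 11}  B4 = {1, 5, 6, 8}  B5 = {1, 5, 8, 14}  B6 = {2, 5, 8, 14}  B7 = {0, 2, 8, 14}  B8 = {0, 2, 13, 14}  B9 = {0, 2, 10, 13}  B10 = {0, 4, 10, 13}  B11 = {4, 10, 12, 13}  B12 = {4, 9, 10, 12}
Tree: B1–B2, B2–B3, B3–B4, B4–B5, B5–B6, B6–B7, B7–B8, B8–B9, B9–B10, B10–B11, B11–B12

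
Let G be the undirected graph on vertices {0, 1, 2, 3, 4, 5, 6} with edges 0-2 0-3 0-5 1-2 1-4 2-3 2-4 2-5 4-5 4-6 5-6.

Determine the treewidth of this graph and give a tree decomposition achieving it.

Treewidth 2.
Bags: B1 = {2, 4, 5}  B2 = {4, 5, 6}  B3 = {0, 2, 5}  B4 = {1, 2, 4}  B5 = {0, 2, 3}
Tree: B1–B2, B1–B3, B1–B4, B3–B5

Every bag has size at most 3, so the width is 3 − 1 = 2 and tw(G) ≤ 2. For the lower bound, the 3 vertices {0, 2, 3} are pairwise adjacent, and any tree decomposition puts a clique entirely inside one bag — forcing width ≥ 2. Therefore the treewidth is 2.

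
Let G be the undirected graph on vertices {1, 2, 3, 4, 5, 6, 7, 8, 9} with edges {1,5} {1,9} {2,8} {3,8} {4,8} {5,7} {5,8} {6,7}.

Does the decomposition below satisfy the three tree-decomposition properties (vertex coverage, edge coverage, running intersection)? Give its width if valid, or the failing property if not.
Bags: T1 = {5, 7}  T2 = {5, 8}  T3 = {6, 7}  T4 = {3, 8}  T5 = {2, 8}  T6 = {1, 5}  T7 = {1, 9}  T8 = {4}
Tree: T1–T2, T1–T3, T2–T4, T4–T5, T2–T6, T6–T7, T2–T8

A tree decomposition must satisfy three properties: every vertex lies in some bag; for every edge, both endpoints lie together in some bag; and for every vertex, the bags containing it form a connected subtree. Here edge (8,4) lies in no bag, so the decomposition is invalid.

No — edge (8,4) lies in no bag.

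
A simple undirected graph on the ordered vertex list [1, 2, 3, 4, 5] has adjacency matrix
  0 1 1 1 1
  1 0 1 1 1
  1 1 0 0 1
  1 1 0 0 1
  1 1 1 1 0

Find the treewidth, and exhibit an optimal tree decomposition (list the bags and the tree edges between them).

Every bag has size at most 4, so the width is 4 − 1 = 3 and tw(G) ≤ 3. Conversely, {1, 2, 3, 5} is a clique of size 4, and the vertices of any clique must share a bag in every tree decomposition; so some bag has ≥ 4 vertices and tw(G) ≥ 3. Hence tw(G) = 3 exactly.

Treewidth 3.
One such decomposition:
Bags: B1 = {1, 2, 3, 5}  B2 = {1, 2, 4, 5}
Tree: B1–B2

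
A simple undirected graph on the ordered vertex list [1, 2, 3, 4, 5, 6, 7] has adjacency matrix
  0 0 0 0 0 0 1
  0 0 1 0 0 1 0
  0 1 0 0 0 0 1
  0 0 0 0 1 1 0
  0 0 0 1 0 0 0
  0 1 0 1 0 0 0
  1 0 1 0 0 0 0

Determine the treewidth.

1

A width-1 tree decomposition is:
Bags: B1 = {4, 5}  B2 = {4, 6}  B3 = {2, 6}  B4 = {2, 3}  B5 = {3, 7}  B6 = {1, 7}
Tree: B1–B2, B2–B3, B3–B4, B4–B5, B5–B6
The largest bag has 2 vertices, giving width 1; this decomposition certifies tw(G) ≤ 1. Since G has at least one edge (e.g. 5–4), it is not an edgeless graph, so tw(G) ≥ 1. Hence tw(G) = 1 exactly.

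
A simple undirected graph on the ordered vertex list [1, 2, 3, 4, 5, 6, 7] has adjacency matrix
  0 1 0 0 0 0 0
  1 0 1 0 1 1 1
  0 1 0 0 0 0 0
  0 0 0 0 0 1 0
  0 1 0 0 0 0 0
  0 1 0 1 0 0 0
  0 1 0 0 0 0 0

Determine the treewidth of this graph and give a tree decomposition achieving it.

Treewidth 1.
One optimal decomposition is:
Bags: B1 = {4, 6}  B2 = {2, 6}  B3 = {2, 3}  B4 = {1, 2}  B5 = {2, 7}  B6 = {2, 5}
Tree: B1–B2, B2–B3, B2–B4, B2–B5, B4–B6

Every bag has size at most 2, so the width is 2 − 1 = 1 and tw(G) ≤ 1. G has an edge, so its treewidth is at least 1. Hence tw(G) = 1 exactly.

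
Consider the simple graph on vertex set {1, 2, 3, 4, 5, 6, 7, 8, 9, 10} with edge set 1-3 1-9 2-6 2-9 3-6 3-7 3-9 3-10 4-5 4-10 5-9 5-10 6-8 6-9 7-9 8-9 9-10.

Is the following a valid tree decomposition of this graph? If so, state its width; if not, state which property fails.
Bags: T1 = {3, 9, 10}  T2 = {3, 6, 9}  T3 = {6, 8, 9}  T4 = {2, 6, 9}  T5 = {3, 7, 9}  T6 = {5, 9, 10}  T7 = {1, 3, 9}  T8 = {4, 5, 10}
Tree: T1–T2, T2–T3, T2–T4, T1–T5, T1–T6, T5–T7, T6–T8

Yes; width 2.

Checking the three conditions: (i) the bags cover all of {1, 2, 3, 4, 5, 6, 7, 8, 9, 10}; (ii) for each edge, some bag contains both endpoints; (iii) the bags containing any fixed vertex form a subtree. All hold, so the decomposition is valid with width 3 − 1 = 2.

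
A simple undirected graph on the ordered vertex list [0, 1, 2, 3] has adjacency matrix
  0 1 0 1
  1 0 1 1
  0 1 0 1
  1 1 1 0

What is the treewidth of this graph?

2

A width-2 tree decomposition is:
Bags: B1 = {0, 1, 3}  B2 = {1, 2, 3}
Tree: B1–B2
The largest bag has 3 vertices, giving width 2; this decomposition certifies tw(G) ≤ 2. For the lower bound, the 3 vertices {0, 1, 3} are pairwise adjacent, and any tree decomposition puts a clique entirely inside one bag — forcing width ≥ 2. Therefore the treewidth is 2.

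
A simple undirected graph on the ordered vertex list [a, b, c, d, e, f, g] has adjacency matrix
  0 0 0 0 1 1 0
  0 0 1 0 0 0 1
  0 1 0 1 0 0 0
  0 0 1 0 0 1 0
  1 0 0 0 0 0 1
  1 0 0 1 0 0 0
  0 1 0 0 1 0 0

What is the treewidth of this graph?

2

A width-2 tree decomposition is:
Bags: B1 = {c, d, f}  B2 = {b, c, f}  B3 = {b, f, g}  B4 = {e, f, g}  B5 = {a, e, f}
Tree: B1–B2, B2–B3, B3–B4, B4–B5
Each bag holds 3 vertices, so the decomposition has width 2, which upper-bounds the treewidth. Since f–d–c–b–g–e–a–f is a cycle in G, G is not acyclic. Forests are exactly the graphs of treewidth ≤ 1, so tw(G) ≥ 2. Therefore the treewidth is 2.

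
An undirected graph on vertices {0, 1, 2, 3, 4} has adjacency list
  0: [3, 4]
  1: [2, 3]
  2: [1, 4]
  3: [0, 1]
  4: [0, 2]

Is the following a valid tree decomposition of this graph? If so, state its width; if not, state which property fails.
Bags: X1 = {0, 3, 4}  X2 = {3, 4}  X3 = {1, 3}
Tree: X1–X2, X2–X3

A tree decomposition must satisfy three properties: every vertex lies in some bag; for every edge, both endpoints lie together in some bag; and for every vertex, the bags containing it form a connected subtree. Here vertex 2 appears in no bag, so the decomposition is invalid.

No — vertex 2 appears in no bag.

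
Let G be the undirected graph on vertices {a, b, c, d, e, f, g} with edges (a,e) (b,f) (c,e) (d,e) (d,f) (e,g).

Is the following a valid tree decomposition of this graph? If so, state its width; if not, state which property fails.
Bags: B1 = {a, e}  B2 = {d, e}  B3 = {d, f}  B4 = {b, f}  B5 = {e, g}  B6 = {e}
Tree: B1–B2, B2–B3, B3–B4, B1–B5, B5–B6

A tree decomposition must satisfy three properties: every vertex lies in some bag; for every edge, both endpoints lie together in some bag; and for every vertex, the bags containing it form a connected subtree. Here vertex c appears in no bag, so the decomposition is invalid.

No — vertex c appears in no bag.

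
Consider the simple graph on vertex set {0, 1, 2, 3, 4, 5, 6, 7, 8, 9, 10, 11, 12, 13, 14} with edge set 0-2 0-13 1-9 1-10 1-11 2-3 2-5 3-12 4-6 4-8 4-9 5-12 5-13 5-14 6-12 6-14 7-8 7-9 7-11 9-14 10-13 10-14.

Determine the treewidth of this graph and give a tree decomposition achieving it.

Each bag holds 4 vertices, so the decomposition has width 3, which upper-bounds the treewidth. For the lower bound: the 4 vertex sets {7,8,11}, {1}, {9}, {4,6,10,14} are disjoint, each induces a connected subgraph, and every pair is joined by at least one edge of G. Contracting each set to a single vertex therefore yields K_{4} as a minor, and since treewidth is minor-monotone, tw(G) ≥ tw(K_{4}) = 3. Therefore the treewidth is 3.

Treewidth 3.
Bags: B1 = {1, 7, 8, 11}  B2 = {1, 7, 8, 9}  B3 = {1, 4, 8, 9}  B4 = {1, 4, 9, 10}  B5 = {4, 9, 10, 14}  B6 = {4, 6, 10, 14}  B7 = {6, 10, 13, 14}  B8 = {5, 6, 13, 14}  B9 = {5, 6, 12, 13}  B10 = {0, 5, 12, 13}  B11 = {0, 2, 5, 12}  B12 = {0, 2, 3, 12}
Tree: B1–B2, B2–B3, B3–B4, B4–B5, B5–B6, B6–B7, B7–B8, B8–B9, B9–B10, B10–B11, B11–B12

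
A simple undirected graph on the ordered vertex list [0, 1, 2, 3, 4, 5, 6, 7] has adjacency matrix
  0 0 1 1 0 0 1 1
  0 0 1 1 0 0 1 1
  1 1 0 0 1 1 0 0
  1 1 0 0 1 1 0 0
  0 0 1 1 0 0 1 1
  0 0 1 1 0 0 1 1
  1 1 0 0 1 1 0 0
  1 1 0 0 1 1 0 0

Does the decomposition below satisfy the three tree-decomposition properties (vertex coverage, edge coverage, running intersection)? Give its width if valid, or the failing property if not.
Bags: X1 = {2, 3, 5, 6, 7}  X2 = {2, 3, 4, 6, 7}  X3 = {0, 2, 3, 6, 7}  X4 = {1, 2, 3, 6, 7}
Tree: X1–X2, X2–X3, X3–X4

Every vertex of G appears in some bag (union = {0, 1, 2, 3, 4, 5, 6, 7}); every edge is covered by a bag; and for each vertex v the set of bags containing v is connected in the bag tree. The decomposition is therefore valid. The largest bag has 5 vertices, so the width is 4.

Yes; width 4.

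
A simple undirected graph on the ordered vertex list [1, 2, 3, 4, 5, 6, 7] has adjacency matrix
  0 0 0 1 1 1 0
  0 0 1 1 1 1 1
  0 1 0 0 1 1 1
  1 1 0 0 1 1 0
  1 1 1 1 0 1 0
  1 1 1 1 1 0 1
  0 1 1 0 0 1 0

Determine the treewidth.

A width-3 tree decomposition is:
Bags: B1 = {2, 4, 5, 6}  B2 = {1, 4, 5, 6}  B3 = {2, 3, 5, 6}  B4 = {2, 3, 6, 7}
Tree: B1–B2, B1–B3, B3–B4
The largest bag has 4 vertices, giving width 3; this decomposition certifies tw(G) ≤ 3. On the other hand G contains the 4-clique {1, 4, 5, 6}. A clique must lie in a single bag of any decomposition, so no decomposition can have width below 3. Hence tw(G) = 3 exactly.

3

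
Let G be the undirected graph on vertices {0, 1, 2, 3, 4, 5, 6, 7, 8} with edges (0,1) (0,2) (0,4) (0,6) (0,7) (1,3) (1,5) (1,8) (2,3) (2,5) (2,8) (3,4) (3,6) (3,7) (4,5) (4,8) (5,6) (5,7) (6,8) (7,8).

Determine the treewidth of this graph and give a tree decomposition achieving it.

Treewidth 4.
One optimal decomposition is:
Bags: B1 = {0, 3, 5, 7, 8}  B2 = {0, 3, 4, 5, 8}  B3 = {0, 3, 5, 6, 8}  B4 = {0, 2, 3, 5, 8}  B5 = {0, 1, 3, 5, 8}
Tree: B1–B2, B2–B3, B3–B4, B4–B5

The largest bag has 5 vertices, giving width 4; this decomposition certifies tw(G) ≤ 4. For the lower bound: the 5 vertex sets {5,7}, {3,4}, {0,6}, {8}, {2} are disjoint, each induces a connected subgraph, and every pair is joined by at least one edge of G. Contracting each set to a single vertex therefore yields K_{5} as a minor, and since treewidth is minor-monotone, tw(G) ≥ tw(K_{5}) = 4. Combining the bounds, tw(G) = 4.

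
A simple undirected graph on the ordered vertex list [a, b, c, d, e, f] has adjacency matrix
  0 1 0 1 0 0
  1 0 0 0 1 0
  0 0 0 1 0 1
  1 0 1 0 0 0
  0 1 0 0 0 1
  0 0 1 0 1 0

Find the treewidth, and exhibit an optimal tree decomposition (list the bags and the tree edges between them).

Treewidth 2.
Bags: B1 = {a, b, d}  B2 = {b, d, e}  B3 = {d, e, f}  B4 = {c, d, f}
Tree: B1–B2, B2–B3, B3–B4

The largest bag has 3 vertices, giving width 2; this decomposition certifies tw(G) ≤ 2. Since d–a–b–e–f–c–d is a cycle in G, G is not acyclic. Forests are exactly the graphs of treewidth ≤ 1, so tw(G) ≥ 2. Combining the bounds, tw(G) = 2.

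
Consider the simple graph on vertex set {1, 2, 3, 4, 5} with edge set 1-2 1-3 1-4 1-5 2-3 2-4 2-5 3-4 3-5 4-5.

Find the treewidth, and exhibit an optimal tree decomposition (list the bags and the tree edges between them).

With just one bag of size 5, the width is 5 − 1 = 4, so tw(G) ≤ 4. For the lower bound, the 5 vertices {1, 2, 3, 4, 5} are pairwise adjacent, and any tree decomposition puts a clique entirely inside one bag — forcing width ≥ 4. Hence tw(G) = 4 exactly.

Treewidth 4.
One optimal decomposition is:
Bags: B1 = {1, 2, 3, 4, 5}
Tree: (single bag)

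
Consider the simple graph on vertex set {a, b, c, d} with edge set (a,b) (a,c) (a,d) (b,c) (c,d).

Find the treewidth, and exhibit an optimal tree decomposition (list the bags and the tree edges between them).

Treewidth 2.
One optimal decomposition is:
Bags: B1 = {a, c, d}  B2 = {a, b, c}
Tree: B1–B2

The largest bag has 3 vertices, giving width 2; this decomposition certifies tw(G) ≤ 2. On the other hand G contains the 3-clique {a, c, d}. A clique must lie in a single bag of any decomposition, so no decomposition can have width below 2. Combining the bounds, tw(G) = 2.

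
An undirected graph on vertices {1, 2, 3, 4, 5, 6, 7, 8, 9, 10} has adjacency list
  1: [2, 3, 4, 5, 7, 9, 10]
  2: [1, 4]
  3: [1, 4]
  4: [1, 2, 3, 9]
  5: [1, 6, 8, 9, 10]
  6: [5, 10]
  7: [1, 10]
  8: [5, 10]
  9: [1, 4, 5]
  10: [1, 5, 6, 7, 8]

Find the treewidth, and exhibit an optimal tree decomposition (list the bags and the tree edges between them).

Every bag has size at most 3, so the width is 3 − 1 = 2 and tw(G) ≤ 2. On the other hand G contains the 3-clique {5, 8, 10}. A clique must lie in a single bag of any decomposition, so no decomposition can have width below 2. Combining the bounds, tw(G) = 2.

Treewidth 2.
Bags: B1 = {1, 5, 10}  B2 = {1, 5, 9}  B3 = {1, 7, 10}  B4 = {5, 6, 10}  B5 = {5, 8, 10}  B6 = {1, 4, 9}  B7 = {1, 3, 4}  B8 = {1, 2, 4}
Tree: B1–B2, B1–B3, B1–B4, B1–B5, B2–B6, B6–B7, B6–B8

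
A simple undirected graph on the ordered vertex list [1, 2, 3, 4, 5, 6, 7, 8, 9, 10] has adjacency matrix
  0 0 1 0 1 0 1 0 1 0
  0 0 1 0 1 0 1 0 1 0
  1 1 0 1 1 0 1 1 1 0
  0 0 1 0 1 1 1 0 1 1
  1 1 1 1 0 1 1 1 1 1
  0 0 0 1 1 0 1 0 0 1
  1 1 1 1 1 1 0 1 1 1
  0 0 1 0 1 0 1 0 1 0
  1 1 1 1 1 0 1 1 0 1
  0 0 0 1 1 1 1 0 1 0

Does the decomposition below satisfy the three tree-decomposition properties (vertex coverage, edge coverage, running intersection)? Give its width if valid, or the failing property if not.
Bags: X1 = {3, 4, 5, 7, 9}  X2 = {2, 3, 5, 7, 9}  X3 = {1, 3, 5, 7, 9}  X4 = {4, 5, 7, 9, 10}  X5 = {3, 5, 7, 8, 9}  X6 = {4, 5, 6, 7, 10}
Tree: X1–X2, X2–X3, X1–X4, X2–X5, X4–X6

Every vertex of G appears in some bag (union = {1, 2, 3, 4, 5, 6, 7, 8, 9, 10}); every edge is covered by a bag; and for each vertex v the set of bags containing v is connected in the bag tree. The decomposition is therefore valid. The largest bag has 5 vertices, so the width is 4.

Yes; width 4.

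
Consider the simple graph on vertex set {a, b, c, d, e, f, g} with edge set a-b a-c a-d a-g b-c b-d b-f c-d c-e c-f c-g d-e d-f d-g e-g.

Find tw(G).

3

A width-3 tree decomposition is:
Bags: B1 = {b, c, d, f}  B2 = {a, b, c, d}  B3 = {a, c, d, g}  B4 = {c, d, e, g}
Tree: B1–B2, B2–B3, B3–B4
Every bag has size at most 4, so the width is 4 − 1 = 3 and tw(G) ≤ 3. For the lower bound, the 4 vertices {c, d, e, g} are pairwise adjacent, and any tree decomposition puts a clique entirely inside one bag — forcing width ≥ 3. Hence tw(G) = 3 exactly.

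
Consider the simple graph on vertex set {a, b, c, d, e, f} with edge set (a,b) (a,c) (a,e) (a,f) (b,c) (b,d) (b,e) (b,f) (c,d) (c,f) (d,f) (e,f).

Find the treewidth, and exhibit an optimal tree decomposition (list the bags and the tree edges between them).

The largest bag has 4 vertices, giving width 3; this decomposition certifies tw(G) ≤ 3. On the other hand G contains the 4-clique {a, b, e, f}. A clique must lie in a single bag of any decomposition, so no decomposition can have width below 3. The upper and lower bounds meet at 3, so that is the treewidth.

Treewidth 3.
One optimal decomposition is:
Bags: B1 = {b, c, d, f}  B2 = {a, b, c, f}  B3 = {a, b, e, f}
Tree: B1–B2, B2–B3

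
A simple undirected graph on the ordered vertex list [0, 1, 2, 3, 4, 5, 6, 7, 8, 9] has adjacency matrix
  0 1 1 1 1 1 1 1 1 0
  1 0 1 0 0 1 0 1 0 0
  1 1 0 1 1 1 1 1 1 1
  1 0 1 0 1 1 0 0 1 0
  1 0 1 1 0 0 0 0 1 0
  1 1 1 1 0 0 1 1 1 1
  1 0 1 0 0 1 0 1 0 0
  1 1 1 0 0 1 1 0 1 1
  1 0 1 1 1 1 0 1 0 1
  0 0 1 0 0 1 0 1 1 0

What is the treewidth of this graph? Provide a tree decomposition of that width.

Every bag has size at most 5, so the width is 5 − 1 = 4 and tw(G) ≤ 4. Conversely, {0, 2, 3, 4, 8} is a clique of size 5, and the vertices of any clique must share a bag in every tree decomposition; so some bag has ≥ 5 vertices and tw(G) ≥ 4. Therefore the treewidth is 4.

Treewidth 4.
One such decomposition:
Bags: B1 = {0, 2, 5, 7, 8}  B2 = {0, 2, 5, 6, 7}  B3 = {2, 5, 7, 8, 9}  B4 = {0, 1, 2, 5, 7}  B5 = {0, 2, 3, 5, 8}  B6 = {0, 2, 3, 4, 8}
Tree: B1–B2, B1–B3, B1–B4, B1–B5, B5–B6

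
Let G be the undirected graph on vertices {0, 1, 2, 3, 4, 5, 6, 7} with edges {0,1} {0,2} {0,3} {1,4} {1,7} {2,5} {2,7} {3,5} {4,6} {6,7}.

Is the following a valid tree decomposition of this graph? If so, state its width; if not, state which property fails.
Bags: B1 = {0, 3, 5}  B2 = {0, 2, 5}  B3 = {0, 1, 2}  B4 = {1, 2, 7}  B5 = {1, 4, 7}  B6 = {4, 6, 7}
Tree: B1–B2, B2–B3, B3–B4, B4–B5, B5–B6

Yes; width 2.

Vertex coverage: the bags together contain {0, 1, 2, 3, 4, 5, 6, 7}, the full vertex set. Edge coverage: each edge of G has both endpoints in at least one bag. Running intersection: for every vertex, the bags containing it form a connected subtree. All three properties hold, so this is a valid tree decomposition of width max|bag| − 1 = 2, and hence tw(G) ≤ 2.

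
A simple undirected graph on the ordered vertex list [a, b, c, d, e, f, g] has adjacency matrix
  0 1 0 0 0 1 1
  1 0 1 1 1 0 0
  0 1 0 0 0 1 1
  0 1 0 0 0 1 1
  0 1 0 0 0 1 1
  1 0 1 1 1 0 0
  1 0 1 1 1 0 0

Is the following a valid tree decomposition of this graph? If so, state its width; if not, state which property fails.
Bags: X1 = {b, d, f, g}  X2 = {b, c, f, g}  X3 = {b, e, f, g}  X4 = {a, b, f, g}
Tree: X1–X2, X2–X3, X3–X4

Every vertex of G appears in some bag (union = {a, b, c, d, e, f, g}); every edge is covered by a bag; and for each vertex v the set of bags containing v is connected in the bag tree. The decomposition is therefore valid. The largest bag has 4 vertices, so the width is 3.

Yes; width 3.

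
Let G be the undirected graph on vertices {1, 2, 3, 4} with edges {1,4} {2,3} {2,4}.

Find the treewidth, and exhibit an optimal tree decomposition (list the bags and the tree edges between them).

Each bag holds 2 vertices, so the decomposition has width 1, which upper-bounds the treewidth. Any graph with an edge has treewidth ≥ 1, and G has the edge 3–2. Combining the bounds, tw(G) = 1.

Treewidth 1.
Bags: B1 = {2, 3}  B2 = {2, 4}  B3 = {1, 4}
Tree: B1–B2, B2–B3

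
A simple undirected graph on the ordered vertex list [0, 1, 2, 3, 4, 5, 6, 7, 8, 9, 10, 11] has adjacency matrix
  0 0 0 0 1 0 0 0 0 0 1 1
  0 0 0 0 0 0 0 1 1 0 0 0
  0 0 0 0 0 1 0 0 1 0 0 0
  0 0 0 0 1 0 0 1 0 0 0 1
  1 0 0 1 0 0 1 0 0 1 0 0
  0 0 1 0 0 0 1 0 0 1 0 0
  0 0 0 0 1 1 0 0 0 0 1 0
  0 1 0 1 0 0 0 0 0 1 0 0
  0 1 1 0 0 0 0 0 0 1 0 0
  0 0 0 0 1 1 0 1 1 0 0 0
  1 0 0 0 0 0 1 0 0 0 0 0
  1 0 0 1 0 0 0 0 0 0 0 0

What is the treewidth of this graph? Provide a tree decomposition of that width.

Treewidth 3.
Bags: B1 = {0, 3, 10, 11}  B2 = {0, 3, 4, 10}  B3 = {3, 4, 6, 10}  B4 = {3, 4, 6, 7}  B5 = {4, 6, 7, 9}  B6 = {5, 6, 7, 9}  B7 = {1, 5, 7, 9}  B8 = {1, 5, 8, 9}  B9 = {1, 2, 5, 8}
Tree: B1–B2, B2–B3, B3–B4, B4–B5, B5–B6, B6–B7, B7–B8, B8–B9

The largest bag has 4 vertices, giving width 3; this decomposition certifies tw(G) ≤ 3. For the lower bound: the 4 vertex sets {0,10,11}, {3}, {4}, {5,6,7,9} are disjoint, each induces a connected subgraph, and every pair is joined by at least one edge of G. Contracting each set to a single vertex therefore yields K_{4} as a minor, and since treewidth is minor-monotone, tw(G) ≥ tw(K_{4}) = 3. Therefore the treewidth is 3.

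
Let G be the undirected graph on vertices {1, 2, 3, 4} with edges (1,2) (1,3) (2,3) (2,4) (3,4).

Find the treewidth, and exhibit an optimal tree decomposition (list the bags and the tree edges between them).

Treewidth 2.
One such decomposition:
Bags: B1 = {1, 2, 3}  B2 = {2, 3, 4}
Tree: B1–B2

The largest bag has 3 vertices, giving width 2; this decomposition certifies tw(G) ≤ 2. On the other hand G contains the 3-clique {1, 2, 3}. A clique must lie in a single bag of any decomposition, so no decomposition can have width below 2. The upper and lower bounds meet at 2, so that is the treewidth.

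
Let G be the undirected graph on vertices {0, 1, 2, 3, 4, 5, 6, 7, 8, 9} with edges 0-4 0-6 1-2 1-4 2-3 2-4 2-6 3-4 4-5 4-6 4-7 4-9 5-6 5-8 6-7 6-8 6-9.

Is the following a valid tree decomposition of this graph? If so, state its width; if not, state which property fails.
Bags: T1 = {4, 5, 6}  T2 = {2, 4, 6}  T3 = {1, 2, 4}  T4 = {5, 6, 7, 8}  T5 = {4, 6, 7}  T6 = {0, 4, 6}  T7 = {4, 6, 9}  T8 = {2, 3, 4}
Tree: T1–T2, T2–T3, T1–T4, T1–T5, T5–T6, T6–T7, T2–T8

No — bags containing vertex 7 are not connected in the tree.

A tree decomposition must satisfy three properties: every vertex lies in some bag; for every edge, both endpoints lie together in some bag; and for every vertex, the bags containing it form a connected subtree. Here bags containing vertex 7 are not connected in the tree, so the decomposition is invalid.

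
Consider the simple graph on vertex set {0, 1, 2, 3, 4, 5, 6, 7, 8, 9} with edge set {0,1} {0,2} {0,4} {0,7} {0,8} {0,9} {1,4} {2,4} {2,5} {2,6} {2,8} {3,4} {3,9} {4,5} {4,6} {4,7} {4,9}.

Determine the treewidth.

2

A width-2 tree decomposition is:
Bags: B1 = {0, 4, 7}  B2 = {0, 1, 4}  B3 = {0, 2, 4}  B4 = {0, 4, 9}  B5 = {2, 4, 5}  B6 = {3, 4, 9}  B7 = {0, 2, 8}  B8 = {2, 4, 6}
Tree: B1–B2, B1–B3, B1–B4, B3–B5, B4–B6, B3–B7, B5–B8
The largest bag has 3 vertices, giving width 2; this decomposition certifies tw(G) ≤ 2. For the lower bound, the 3 vertices {0, 2, 8} are pairwise adjacent, and any tree decomposition puts a clique entirely inside one bag — forcing width ≥ 2. The upper and lower bounds meet at 2, so that is the treewidth.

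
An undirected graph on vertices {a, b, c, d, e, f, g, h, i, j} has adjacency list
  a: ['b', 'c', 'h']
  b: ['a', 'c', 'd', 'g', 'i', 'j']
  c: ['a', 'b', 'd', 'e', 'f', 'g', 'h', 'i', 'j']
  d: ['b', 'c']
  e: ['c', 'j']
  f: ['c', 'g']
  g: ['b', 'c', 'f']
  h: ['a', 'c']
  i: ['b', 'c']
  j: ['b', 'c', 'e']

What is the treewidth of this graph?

2

A width-2 tree decomposition is:
Bags: B1 = {c, e, j}  B2 = {b, c, j}  B3 = {b, c, i}  B4 = {a, b, c}  B5 = {b, c, g}  B6 = {c, f, g}  B7 = {a, c, h}  B8 = {b, c, d}
Tree: B1–B2, B2–B3, B3–B4, B4–B5, B5–B6, B4–B7, B2–B8
The largest bag has 3 vertices, giving width 2; this decomposition certifies tw(G) ≤ 2. Conversely, {c, e, j} is a clique of size 3, and the vertices of any clique must share a bag in every tree decomposition; so some bag has ≥ 3 vertices and tw(G) ≥ 2. Combining the bounds, tw(G) = 2.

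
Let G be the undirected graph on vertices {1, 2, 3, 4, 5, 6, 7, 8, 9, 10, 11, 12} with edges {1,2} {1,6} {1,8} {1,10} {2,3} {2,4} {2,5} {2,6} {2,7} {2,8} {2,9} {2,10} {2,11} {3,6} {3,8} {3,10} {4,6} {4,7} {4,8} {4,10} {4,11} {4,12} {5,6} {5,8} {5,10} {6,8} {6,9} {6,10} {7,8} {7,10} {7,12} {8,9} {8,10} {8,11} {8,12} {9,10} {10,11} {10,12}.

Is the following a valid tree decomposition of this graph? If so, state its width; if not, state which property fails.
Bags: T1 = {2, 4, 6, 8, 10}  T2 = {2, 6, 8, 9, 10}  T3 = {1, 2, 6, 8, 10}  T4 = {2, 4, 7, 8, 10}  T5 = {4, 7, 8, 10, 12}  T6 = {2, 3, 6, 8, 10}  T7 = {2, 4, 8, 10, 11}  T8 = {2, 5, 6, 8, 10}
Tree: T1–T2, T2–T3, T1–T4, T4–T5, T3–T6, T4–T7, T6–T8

Yes; width 4.

Checking the three conditions: (i) the bags cover all of {1, 2, 3, 4, 5, 6, 7, 8, 9, 10, 11, 12}; (ii) for each edge, some bag contains both endpoints; (iii) the bags containing any fixed vertex form a subtree. All hold, so the decomposition is valid with width 5 − 1 = 4.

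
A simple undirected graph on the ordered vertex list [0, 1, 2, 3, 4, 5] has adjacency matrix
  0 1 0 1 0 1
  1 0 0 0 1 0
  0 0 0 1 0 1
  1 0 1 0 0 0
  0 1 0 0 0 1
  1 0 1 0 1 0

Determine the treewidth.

2

A width-2 tree decomposition is:
Bags: B1 = {1, 4, 5}  B2 = {0, 1, 5}  B3 = {0, 2, 5}  B4 = {0, 2, 3}
Tree: B1–B2, B2–B3, B3–B4
The largest bag has 3 vertices, giving width 2; this decomposition certifies tw(G) ≤ 2. Since 4–1–0–5–4 is a cycle in G, G is not acyclic. Forests are exactly the graphs of treewidth ≤ 1, so tw(G) ≥ 2. Hence tw(G) = 2 exactly.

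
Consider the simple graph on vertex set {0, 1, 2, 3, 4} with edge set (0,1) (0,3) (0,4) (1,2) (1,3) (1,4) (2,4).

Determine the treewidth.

2

A width-2 tree decomposition is:
Bags: B1 = {1, 2, 4}  B2 = {0, 1, 4}  B3 = {0, 1, 3}
Tree: B1–B2, B2–B3
Every bag has size at most 3, so the width is 3 − 1 = 2 and tw(G) ≤ 2. On the other hand G contains the 3-clique {0, 1, 3}. A clique must lie in a single bag of any decomposition, so no decomposition can have width below 2. The upper and lower bounds meet at 2, so that is the treewidth.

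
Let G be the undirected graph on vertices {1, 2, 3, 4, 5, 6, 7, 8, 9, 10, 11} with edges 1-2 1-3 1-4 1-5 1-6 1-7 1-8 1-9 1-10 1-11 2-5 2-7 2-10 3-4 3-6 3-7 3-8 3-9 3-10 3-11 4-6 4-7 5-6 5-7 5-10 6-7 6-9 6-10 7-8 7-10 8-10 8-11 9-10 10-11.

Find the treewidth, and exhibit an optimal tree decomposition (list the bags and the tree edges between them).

Each bag holds 5 vertices, so the decomposition has width 4, which upper-bounds the treewidth. For the lower bound, the 5 vertices {1, 2, 5, 7, 10} are pairwise adjacent, and any tree decomposition puts a clique entirely inside one bag — forcing width ≥ 4. Therefore the treewidth is 4.

Treewidth 4.
Bags: B1 = {1, 3, 6, 7, 10}  B2 = {1, 3, 7, 8, 10}  B3 = {1, 3, 6, 9, 10}  B4 = {1, 5, 6, 7, 10}  B5 = {1, 3, 4, 6, 7}  B6 = {1, 2, 5, 7, 10}  B7 = {1, 3, 8, 10, 11}
Tree: B1–B2, B1–B3, B1–B4, B1–B5, B4–B6, B2–B7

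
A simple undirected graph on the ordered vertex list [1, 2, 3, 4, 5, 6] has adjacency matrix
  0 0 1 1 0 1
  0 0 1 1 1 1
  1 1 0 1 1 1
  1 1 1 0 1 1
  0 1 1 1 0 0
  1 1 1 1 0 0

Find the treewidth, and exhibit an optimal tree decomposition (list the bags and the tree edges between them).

The largest bag has 4 vertices, giving width 3; this decomposition certifies tw(G) ≤ 3. For the lower bound, the 4 vertices {1, 3, 4, 6} are pairwise adjacent, and any tree decomposition puts a clique entirely inside one bag — forcing width ≥ 3. Therefore the treewidth is 3.

Treewidth 3.
Bags: B1 = {2, 3, 4, 6}  B2 = {1, 3, 4, 6}  B3 = {2, 3, 4, 5}
Tree: B1–B2, B1–B3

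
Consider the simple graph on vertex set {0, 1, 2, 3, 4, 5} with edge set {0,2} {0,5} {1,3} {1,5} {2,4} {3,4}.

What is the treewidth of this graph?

A width-2 tree decomposition is:
Bags: B1 = {0, 2, 5}  B2 = {1, 2, 5}  B3 = {1, 2, 3}  B4 = {2, 3, 4}
Tree: B1–B2, B2–B3, B3–B4
Each bag holds 3 vertices, so the decomposition has width 2, which upper-bounds the treewidth. For the lower bound, G contains the cycle 2–0–5–1–3–4–2, so G is not a forest; only forests have treewidth ≤ 1, hence tw(G) ≥ 2. Therefore the treewidth is 2.

2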